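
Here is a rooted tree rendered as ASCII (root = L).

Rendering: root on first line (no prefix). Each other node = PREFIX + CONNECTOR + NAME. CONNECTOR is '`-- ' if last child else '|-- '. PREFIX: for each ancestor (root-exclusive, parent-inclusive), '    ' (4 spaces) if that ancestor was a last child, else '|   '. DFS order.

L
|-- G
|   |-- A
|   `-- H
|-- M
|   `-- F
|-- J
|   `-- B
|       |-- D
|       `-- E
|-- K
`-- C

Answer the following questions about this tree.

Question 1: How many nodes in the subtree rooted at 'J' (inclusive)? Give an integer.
Subtree rooted at J contains: B, D, E, J
Count = 4

Answer: 4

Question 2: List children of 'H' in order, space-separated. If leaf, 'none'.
Node H's children (from adjacency): (leaf)

Answer: none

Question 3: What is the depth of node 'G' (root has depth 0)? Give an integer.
Answer: 1

Derivation:
Path from root to G: L -> G
Depth = number of edges = 1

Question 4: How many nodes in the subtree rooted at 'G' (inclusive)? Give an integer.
Subtree rooted at G contains: A, G, H
Count = 3

Answer: 3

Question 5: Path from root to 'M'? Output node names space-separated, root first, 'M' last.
Walk down from root: L -> M

Answer: L M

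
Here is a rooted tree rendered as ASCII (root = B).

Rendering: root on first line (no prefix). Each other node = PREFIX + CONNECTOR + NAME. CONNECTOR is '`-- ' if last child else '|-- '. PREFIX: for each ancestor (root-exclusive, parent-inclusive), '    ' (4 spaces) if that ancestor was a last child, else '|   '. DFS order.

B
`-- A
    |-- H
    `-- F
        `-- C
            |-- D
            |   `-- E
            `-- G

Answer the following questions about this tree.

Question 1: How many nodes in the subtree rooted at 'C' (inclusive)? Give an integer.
Answer: 4

Derivation:
Subtree rooted at C contains: C, D, E, G
Count = 4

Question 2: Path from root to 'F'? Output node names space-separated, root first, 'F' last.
Walk down from root: B -> A -> F

Answer: B A F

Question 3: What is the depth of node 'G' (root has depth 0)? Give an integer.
Answer: 4

Derivation:
Path from root to G: B -> A -> F -> C -> G
Depth = number of edges = 4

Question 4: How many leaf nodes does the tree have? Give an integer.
Answer: 3

Derivation:
Leaves (nodes with no children): E, G, H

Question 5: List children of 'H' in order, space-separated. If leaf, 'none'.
Node H's children (from adjacency): (leaf)

Answer: none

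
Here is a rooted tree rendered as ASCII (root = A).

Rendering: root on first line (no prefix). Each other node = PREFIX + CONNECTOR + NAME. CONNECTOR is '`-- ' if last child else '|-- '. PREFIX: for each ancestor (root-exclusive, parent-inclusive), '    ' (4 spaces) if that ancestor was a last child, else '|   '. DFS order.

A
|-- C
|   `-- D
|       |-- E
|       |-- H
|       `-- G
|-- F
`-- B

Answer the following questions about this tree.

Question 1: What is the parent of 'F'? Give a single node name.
Scan adjacency: F appears as child of A

Answer: A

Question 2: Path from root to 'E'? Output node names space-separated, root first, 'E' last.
Walk down from root: A -> C -> D -> E

Answer: A C D E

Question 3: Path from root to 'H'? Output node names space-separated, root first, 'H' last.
Answer: A C D H

Derivation:
Walk down from root: A -> C -> D -> H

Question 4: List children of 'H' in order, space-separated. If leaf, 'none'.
Answer: none

Derivation:
Node H's children (from adjacency): (leaf)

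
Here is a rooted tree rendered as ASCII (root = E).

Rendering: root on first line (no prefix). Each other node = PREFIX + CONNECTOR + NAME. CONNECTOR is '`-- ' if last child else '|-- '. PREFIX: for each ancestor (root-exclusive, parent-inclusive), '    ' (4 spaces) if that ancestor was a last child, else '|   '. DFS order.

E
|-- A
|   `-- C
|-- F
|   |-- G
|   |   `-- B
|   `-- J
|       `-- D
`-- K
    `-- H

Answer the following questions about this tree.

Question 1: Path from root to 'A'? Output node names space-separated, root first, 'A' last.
Answer: E A

Derivation:
Walk down from root: E -> A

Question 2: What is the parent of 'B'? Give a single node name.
Answer: G

Derivation:
Scan adjacency: B appears as child of G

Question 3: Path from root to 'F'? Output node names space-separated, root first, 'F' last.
Answer: E F

Derivation:
Walk down from root: E -> F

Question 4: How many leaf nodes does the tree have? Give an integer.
Leaves (nodes with no children): B, C, D, H

Answer: 4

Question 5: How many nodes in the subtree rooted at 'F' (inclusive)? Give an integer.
Subtree rooted at F contains: B, D, F, G, J
Count = 5

Answer: 5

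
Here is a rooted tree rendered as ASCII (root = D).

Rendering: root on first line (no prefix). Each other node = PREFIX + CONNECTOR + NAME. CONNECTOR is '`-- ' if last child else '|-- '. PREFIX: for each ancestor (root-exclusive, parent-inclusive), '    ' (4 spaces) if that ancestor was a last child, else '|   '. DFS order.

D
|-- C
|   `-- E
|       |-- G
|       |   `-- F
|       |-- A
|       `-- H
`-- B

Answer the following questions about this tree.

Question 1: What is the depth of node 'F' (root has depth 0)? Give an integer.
Path from root to F: D -> C -> E -> G -> F
Depth = number of edges = 4

Answer: 4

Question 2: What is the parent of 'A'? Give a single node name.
Scan adjacency: A appears as child of E

Answer: E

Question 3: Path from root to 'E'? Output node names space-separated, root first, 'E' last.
Answer: D C E

Derivation:
Walk down from root: D -> C -> E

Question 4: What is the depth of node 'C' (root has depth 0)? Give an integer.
Path from root to C: D -> C
Depth = number of edges = 1

Answer: 1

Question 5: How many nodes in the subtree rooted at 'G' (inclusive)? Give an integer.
Answer: 2

Derivation:
Subtree rooted at G contains: F, G
Count = 2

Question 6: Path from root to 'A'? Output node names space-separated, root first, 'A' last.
Answer: D C E A

Derivation:
Walk down from root: D -> C -> E -> A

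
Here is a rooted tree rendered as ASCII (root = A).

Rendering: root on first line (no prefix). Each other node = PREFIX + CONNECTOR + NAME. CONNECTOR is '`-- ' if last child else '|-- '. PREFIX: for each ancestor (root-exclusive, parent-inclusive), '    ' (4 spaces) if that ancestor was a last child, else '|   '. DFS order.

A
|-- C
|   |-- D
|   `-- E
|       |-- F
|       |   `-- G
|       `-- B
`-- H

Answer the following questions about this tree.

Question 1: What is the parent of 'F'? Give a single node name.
Scan adjacency: F appears as child of E

Answer: E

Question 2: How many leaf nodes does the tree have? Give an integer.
Leaves (nodes with no children): B, D, G, H

Answer: 4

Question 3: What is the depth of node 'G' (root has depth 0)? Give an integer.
Answer: 4

Derivation:
Path from root to G: A -> C -> E -> F -> G
Depth = number of edges = 4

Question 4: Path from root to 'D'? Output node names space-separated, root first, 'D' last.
Answer: A C D

Derivation:
Walk down from root: A -> C -> D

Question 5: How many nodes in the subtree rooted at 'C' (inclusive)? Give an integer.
Answer: 6

Derivation:
Subtree rooted at C contains: B, C, D, E, F, G
Count = 6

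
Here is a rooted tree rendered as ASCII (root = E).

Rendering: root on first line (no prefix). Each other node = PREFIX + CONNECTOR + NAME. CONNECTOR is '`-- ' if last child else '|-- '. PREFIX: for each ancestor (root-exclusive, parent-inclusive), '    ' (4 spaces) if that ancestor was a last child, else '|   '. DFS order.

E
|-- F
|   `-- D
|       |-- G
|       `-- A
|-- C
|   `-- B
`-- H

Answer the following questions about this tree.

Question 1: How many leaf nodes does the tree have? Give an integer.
Answer: 4

Derivation:
Leaves (nodes with no children): A, B, G, H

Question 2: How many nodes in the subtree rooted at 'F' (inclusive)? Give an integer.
Subtree rooted at F contains: A, D, F, G
Count = 4

Answer: 4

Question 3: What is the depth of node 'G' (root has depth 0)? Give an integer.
Path from root to G: E -> F -> D -> G
Depth = number of edges = 3

Answer: 3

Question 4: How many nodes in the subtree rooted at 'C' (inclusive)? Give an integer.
Answer: 2

Derivation:
Subtree rooted at C contains: B, C
Count = 2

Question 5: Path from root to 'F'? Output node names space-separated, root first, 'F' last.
Answer: E F

Derivation:
Walk down from root: E -> F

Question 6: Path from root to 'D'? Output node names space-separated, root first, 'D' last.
Answer: E F D

Derivation:
Walk down from root: E -> F -> D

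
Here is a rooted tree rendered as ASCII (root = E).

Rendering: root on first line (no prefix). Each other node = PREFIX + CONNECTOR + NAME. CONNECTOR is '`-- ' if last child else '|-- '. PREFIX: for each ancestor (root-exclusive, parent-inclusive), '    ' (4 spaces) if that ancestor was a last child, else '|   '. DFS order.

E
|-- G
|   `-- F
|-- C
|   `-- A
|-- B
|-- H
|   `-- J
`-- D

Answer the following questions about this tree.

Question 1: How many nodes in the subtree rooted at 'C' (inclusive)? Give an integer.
Answer: 2

Derivation:
Subtree rooted at C contains: A, C
Count = 2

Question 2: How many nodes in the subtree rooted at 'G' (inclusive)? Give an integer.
Subtree rooted at G contains: F, G
Count = 2

Answer: 2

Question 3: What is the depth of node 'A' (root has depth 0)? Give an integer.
Answer: 2

Derivation:
Path from root to A: E -> C -> A
Depth = number of edges = 2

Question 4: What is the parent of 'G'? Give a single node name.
Scan adjacency: G appears as child of E

Answer: E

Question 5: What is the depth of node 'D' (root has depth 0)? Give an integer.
Path from root to D: E -> D
Depth = number of edges = 1

Answer: 1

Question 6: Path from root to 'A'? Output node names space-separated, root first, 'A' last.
Walk down from root: E -> C -> A

Answer: E C A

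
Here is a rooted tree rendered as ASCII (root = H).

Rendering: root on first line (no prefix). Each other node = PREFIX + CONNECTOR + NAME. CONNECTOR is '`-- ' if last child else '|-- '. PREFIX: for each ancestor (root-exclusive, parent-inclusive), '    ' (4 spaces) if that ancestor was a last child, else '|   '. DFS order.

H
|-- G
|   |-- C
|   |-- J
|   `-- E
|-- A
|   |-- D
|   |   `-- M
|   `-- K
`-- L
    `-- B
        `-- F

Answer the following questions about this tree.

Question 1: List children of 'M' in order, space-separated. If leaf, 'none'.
Node M's children (from adjacency): (leaf)

Answer: none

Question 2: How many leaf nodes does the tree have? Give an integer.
Leaves (nodes with no children): C, E, F, J, K, M

Answer: 6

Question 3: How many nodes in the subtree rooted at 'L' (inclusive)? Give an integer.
Subtree rooted at L contains: B, F, L
Count = 3

Answer: 3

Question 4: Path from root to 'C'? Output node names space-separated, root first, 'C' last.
Answer: H G C

Derivation:
Walk down from root: H -> G -> C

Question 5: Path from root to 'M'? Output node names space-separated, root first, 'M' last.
Walk down from root: H -> A -> D -> M

Answer: H A D M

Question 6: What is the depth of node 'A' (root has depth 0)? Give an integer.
Path from root to A: H -> A
Depth = number of edges = 1

Answer: 1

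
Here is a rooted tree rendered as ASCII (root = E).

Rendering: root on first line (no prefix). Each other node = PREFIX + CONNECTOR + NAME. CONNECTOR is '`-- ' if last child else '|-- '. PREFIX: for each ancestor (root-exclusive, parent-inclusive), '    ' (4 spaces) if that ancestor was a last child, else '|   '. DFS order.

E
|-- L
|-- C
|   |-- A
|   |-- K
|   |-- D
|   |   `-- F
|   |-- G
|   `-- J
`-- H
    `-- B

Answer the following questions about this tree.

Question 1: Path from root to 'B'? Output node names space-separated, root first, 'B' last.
Walk down from root: E -> H -> B

Answer: E H B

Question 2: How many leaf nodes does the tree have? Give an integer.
Leaves (nodes with no children): A, B, F, G, J, K, L

Answer: 7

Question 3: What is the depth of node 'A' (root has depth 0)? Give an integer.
Path from root to A: E -> C -> A
Depth = number of edges = 2

Answer: 2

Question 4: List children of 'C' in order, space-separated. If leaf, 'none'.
Answer: A K D G J

Derivation:
Node C's children (from adjacency): A, K, D, G, J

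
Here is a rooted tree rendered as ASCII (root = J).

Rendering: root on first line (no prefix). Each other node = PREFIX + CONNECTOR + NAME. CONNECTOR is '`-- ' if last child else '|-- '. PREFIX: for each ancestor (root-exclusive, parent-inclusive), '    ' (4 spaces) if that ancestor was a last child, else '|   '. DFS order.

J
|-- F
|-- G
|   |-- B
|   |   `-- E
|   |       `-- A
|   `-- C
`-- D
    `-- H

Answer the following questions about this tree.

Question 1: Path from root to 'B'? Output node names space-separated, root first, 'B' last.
Answer: J G B

Derivation:
Walk down from root: J -> G -> B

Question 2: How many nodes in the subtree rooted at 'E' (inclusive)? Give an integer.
Subtree rooted at E contains: A, E
Count = 2

Answer: 2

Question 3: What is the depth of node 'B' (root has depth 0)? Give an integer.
Path from root to B: J -> G -> B
Depth = number of edges = 2

Answer: 2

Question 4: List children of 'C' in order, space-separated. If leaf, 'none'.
Answer: none

Derivation:
Node C's children (from adjacency): (leaf)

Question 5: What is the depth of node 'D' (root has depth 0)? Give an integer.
Answer: 1

Derivation:
Path from root to D: J -> D
Depth = number of edges = 1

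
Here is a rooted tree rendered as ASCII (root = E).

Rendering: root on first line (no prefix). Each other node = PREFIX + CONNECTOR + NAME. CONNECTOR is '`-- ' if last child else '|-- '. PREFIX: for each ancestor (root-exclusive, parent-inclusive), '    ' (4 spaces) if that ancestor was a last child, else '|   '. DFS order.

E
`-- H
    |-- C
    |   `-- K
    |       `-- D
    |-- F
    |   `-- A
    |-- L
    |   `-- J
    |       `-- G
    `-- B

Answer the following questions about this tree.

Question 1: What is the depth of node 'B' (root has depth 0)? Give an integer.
Path from root to B: E -> H -> B
Depth = number of edges = 2

Answer: 2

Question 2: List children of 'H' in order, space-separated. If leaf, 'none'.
Answer: C F L B

Derivation:
Node H's children (from adjacency): C, F, L, B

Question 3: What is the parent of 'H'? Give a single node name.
Answer: E

Derivation:
Scan adjacency: H appears as child of E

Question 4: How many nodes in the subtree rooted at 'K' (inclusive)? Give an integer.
Subtree rooted at K contains: D, K
Count = 2

Answer: 2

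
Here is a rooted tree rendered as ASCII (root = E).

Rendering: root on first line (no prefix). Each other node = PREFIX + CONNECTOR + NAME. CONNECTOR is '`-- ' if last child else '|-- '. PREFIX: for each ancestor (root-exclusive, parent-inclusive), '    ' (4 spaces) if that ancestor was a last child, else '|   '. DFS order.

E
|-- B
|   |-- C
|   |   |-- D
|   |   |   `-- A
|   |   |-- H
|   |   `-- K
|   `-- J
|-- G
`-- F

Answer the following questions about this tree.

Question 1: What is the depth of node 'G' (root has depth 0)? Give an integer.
Path from root to G: E -> G
Depth = number of edges = 1

Answer: 1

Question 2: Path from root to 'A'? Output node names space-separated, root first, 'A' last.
Answer: E B C D A

Derivation:
Walk down from root: E -> B -> C -> D -> A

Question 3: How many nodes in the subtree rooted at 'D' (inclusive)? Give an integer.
Answer: 2

Derivation:
Subtree rooted at D contains: A, D
Count = 2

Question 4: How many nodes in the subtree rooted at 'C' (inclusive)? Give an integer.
Subtree rooted at C contains: A, C, D, H, K
Count = 5

Answer: 5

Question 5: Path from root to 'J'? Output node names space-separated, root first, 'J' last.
Walk down from root: E -> B -> J

Answer: E B J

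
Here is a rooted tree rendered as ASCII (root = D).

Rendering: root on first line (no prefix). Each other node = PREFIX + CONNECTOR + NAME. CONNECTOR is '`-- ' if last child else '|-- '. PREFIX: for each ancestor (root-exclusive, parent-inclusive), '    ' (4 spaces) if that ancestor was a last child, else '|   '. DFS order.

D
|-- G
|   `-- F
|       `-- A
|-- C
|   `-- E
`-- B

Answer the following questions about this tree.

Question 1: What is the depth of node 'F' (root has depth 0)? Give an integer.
Answer: 2

Derivation:
Path from root to F: D -> G -> F
Depth = number of edges = 2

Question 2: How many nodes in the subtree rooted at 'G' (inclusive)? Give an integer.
Answer: 3

Derivation:
Subtree rooted at G contains: A, F, G
Count = 3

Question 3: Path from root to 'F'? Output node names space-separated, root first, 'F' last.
Walk down from root: D -> G -> F

Answer: D G F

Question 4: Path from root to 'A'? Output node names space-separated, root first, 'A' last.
Walk down from root: D -> G -> F -> A

Answer: D G F A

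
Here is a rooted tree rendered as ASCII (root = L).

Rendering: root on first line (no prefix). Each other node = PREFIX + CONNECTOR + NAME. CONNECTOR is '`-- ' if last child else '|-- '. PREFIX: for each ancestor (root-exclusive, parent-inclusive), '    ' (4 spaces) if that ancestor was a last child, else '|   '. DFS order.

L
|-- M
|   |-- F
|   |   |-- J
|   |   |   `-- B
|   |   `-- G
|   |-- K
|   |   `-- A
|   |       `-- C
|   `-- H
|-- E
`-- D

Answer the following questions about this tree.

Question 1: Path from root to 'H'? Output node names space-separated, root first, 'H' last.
Walk down from root: L -> M -> H

Answer: L M H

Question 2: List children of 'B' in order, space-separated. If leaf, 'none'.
Answer: none

Derivation:
Node B's children (from adjacency): (leaf)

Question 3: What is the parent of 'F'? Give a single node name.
Answer: M

Derivation:
Scan adjacency: F appears as child of M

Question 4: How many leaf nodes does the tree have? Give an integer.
Answer: 6

Derivation:
Leaves (nodes with no children): B, C, D, E, G, H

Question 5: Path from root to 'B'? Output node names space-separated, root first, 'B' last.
Answer: L M F J B

Derivation:
Walk down from root: L -> M -> F -> J -> B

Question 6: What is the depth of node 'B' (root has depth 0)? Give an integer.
Answer: 4

Derivation:
Path from root to B: L -> M -> F -> J -> B
Depth = number of edges = 4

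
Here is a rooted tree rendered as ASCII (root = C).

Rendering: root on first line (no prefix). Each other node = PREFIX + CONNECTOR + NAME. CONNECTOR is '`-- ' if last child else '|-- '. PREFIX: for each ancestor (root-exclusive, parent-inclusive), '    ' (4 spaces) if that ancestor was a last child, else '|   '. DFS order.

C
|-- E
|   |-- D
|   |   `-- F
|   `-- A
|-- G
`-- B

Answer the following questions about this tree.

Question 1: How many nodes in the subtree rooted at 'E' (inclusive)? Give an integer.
Answer: 4

Derivation:
Subtree rooted at E contains: A, D, E, F
Count = 4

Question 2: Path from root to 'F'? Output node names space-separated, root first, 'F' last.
Answer: C E D F

Derivation:
Walk down from root: C -> E -> D -> F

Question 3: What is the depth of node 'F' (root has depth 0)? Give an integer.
Answer: 3

Derivation:
Path from root to F: C -> E -> D -> F
Depth = number of edges = 3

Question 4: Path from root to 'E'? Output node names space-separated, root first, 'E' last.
Answer: C E

Derivation:
Walk down from root: C -> E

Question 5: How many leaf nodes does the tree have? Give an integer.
Leaves (nodes with no children): A, B, F, G

Answer: 4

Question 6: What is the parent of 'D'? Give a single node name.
Scan adjacency: D appears as child of E

Answer: E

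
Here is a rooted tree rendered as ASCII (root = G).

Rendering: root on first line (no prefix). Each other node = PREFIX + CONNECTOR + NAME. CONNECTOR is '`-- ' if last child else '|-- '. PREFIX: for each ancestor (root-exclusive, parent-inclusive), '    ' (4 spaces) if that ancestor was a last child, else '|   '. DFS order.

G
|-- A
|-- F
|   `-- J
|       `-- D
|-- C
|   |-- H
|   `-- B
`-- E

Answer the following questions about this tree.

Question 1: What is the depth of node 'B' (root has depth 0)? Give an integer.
Answer: 2

Derivation:
Path from root to B: G -> C -> B
Depth = number of edges = 2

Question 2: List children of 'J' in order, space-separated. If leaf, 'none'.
Node J's children (from adjacency): D

Answer: D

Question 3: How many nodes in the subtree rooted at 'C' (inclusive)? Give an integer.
Subtree rooted at C contains: B, C, H
Count = 3

Answer: 3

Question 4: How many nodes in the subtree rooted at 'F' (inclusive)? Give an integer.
Subtree rooted at F contains: D, F, J
Count = 3

Answer: 3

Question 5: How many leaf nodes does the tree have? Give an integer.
Leaves (nodes with no children): A, B, D, E, H

Answer: 5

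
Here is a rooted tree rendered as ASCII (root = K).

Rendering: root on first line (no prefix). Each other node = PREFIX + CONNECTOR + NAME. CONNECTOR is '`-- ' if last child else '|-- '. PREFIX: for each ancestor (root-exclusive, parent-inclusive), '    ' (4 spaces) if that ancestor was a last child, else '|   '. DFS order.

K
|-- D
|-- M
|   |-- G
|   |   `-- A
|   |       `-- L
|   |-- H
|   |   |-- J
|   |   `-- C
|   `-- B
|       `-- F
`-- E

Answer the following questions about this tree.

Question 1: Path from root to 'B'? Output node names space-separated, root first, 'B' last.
Answer: K M B

Derivation:
Walk down from root: K -> M -> B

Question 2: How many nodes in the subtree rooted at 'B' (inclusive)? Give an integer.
Subtree rooted at B contains: B, F
Count = 2

Answer: 2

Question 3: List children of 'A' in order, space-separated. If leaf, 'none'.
Node A's children (from adjacency): L

Answer: L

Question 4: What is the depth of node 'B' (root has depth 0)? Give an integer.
Answer: 2

Derivation:
Path from root to B: K -> M -> B
Depth = number of edges = 2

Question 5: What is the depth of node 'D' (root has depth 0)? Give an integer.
Path from root to D: K -> D
Depth = number of edges = 1

Answer: 1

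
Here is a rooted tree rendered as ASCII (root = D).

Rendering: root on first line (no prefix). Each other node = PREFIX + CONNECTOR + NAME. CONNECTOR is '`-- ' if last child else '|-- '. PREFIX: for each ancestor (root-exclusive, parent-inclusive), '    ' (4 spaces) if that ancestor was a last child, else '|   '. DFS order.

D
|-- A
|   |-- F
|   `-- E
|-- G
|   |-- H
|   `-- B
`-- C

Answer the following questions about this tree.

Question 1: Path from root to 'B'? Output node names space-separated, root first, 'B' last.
Answer: D G B

Derivation:
Walk down from root: D -> G -> B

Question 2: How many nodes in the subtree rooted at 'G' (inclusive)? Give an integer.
Subtree rooted at G contains: B, G, H
Count = 3

Answer: 3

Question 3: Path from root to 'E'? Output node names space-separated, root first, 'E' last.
Answer: D A E

Derivation:
Walk down from root: D -> A -> E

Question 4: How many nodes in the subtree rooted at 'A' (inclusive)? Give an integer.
Answer: 3

Derivation:
Subtree rooted at A contains: A, E, F
Count = 3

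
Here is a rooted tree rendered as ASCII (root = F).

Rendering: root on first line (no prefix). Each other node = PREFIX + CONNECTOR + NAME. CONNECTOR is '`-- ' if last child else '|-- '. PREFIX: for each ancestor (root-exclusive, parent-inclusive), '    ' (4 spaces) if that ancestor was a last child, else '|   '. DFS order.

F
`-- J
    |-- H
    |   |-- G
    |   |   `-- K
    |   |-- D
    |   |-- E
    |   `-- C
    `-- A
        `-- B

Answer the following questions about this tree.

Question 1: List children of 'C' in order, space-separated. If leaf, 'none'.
Node C's children (from adjacency): (leaf)

Answer: none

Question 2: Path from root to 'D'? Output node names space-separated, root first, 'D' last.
Walk down from root: F -> J -> H -> D

Answer: F J H D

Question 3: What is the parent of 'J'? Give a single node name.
Scan adjacency: J appears as child of F

Answer: F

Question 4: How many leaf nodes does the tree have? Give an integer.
Answer: 5

Derivation:
Leaves (nodes with no children): B, C, D, E, K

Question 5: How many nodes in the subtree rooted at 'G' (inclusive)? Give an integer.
Subtree rooted at G contains: G, K
Count = 2

Answer: 2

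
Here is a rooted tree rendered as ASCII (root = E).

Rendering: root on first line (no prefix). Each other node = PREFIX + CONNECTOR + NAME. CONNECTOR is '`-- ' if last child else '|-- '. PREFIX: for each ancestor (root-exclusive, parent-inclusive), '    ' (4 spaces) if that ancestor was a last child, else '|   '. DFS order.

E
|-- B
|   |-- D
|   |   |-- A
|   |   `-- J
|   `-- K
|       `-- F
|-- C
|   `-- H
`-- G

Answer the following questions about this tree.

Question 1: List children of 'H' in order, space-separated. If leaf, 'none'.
Node H's children (from adjacency): (leaf)

Answer: none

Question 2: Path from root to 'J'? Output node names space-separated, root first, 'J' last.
Walk down from root: E -> B -> D -> J

Answer: E B D J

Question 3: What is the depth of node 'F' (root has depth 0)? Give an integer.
Path from root to F: E -> B -> K -> F
Depth = number of edges = 3

Answer: 3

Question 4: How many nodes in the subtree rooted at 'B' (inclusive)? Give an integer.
Answer: 6

Derivation:
Subtree rooted at B contains: A, B, D, F, J, K
Count = 6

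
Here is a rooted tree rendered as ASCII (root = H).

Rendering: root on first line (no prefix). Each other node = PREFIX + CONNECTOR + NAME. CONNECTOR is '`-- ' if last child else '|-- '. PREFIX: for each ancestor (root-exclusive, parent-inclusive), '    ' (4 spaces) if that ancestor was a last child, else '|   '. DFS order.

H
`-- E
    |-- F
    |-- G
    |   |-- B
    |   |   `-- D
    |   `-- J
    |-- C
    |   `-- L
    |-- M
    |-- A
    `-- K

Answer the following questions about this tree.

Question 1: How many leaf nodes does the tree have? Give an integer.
Leaves (nodes with no children): A, D, F, J, K, L, M

Answer: 7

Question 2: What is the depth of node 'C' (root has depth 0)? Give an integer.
Answer: 2

Derivation:
Path from root to C: H -> E -> C
Depth = number of edges = 2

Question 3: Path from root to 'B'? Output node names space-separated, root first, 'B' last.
Answer: H E G B

Derivation:
Walk down from root: H -> E -> G -> B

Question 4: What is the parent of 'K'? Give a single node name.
Answer: E

Derivation:
Scan adjacency: K appears as child of E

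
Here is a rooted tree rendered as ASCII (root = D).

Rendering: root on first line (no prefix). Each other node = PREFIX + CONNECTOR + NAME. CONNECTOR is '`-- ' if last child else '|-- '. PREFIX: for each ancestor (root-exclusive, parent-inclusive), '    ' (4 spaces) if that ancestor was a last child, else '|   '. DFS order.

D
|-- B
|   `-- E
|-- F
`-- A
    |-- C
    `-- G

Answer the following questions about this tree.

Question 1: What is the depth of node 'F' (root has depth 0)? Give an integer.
Path from root to F: D -> F
Depth = number of edges = 1

Answer: 1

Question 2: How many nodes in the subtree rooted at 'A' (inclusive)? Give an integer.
Subtree rooted at A contains: A, C, G
Count = 3

Answer: 3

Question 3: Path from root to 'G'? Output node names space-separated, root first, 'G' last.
Answer: D A G

Derivation:
Walk down from root: D -> A -> G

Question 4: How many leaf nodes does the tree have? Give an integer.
Leaves (nodes with no children): C, E, F, G

Answer: 4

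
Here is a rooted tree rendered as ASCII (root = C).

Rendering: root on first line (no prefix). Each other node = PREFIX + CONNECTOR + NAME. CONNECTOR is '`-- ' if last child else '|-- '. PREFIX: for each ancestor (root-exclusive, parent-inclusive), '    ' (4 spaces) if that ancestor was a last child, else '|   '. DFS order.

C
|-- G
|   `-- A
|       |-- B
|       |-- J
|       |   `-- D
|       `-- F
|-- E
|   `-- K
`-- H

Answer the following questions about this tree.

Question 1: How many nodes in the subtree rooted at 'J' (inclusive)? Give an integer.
Subtree rooted at J contains: D, J
Count = 2

Answer: 2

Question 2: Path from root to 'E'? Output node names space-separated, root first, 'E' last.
Answer: C E

Derivation:
Walk down from root: C -> E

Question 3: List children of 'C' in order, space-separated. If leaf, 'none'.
Node C's children (from adjacency): G, E, H

Answer: G E H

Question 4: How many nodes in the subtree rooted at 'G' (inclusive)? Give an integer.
Subtree rooted at G contains: A, B, D, F, G, J
Count = 6

Answer: 6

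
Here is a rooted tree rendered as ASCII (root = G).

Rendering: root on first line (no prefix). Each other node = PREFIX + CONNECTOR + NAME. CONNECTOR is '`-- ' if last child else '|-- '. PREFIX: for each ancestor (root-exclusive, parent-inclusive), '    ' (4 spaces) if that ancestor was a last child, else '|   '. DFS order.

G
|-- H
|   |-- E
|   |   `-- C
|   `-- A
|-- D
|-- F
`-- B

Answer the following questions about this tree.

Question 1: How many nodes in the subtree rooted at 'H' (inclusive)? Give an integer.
Answer: 4

Derivation:
Subtree rooted at H contains: A, C, E, H
Count = 4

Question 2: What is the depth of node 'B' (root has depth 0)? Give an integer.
Path from root to B: G -> B
Depth = number of edges = 1

Answer: 1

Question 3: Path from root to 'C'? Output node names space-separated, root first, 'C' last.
Answer: G H E C

Derivation:
Walk down from root: G -> H -> E -> C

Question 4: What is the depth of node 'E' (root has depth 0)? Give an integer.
Answer: 2

Derivation:
Path from root to E: G -> H -> E
Depth = number of edges = 2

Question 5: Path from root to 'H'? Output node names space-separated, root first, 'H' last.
Answer: G H

Derivation:
Walk down from root: G -> H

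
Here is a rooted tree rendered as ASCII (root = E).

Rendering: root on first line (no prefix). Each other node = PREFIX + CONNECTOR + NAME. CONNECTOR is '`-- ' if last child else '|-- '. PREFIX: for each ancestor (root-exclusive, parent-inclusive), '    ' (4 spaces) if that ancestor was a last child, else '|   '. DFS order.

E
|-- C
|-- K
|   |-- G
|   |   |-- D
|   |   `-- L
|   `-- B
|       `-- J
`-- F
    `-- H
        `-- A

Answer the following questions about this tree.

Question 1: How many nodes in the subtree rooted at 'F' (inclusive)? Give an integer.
Answer: 3

Derivation:
Subtree rooted at F contains: A, F, H
Count = 3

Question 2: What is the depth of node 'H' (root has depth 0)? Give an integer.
Answer: 2

Derivation:
Path from root to H: E -> F -> H
Depth = number of edges = 2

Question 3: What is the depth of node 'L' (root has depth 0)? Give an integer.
Path from root to L: E -> K -> G -> L
Depth = number of edges = 3

Answer: 3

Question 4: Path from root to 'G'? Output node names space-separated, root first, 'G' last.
Answer: E K G

Derivation:
Walk down from root: E -> K -> G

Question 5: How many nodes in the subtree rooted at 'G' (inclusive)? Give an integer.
Subtree rooted at G contains: D, G, L
Count = 3

Answer: 3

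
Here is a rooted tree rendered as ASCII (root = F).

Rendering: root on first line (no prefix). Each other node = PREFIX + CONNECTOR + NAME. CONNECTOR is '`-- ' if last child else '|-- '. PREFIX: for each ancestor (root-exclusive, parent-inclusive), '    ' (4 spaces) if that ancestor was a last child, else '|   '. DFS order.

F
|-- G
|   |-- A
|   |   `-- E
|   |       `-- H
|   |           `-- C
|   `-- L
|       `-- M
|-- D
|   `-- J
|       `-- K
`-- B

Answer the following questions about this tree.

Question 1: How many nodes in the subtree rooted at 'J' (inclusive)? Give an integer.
Subtree rooted at J contains: J, K
Count = 2

Answer: 2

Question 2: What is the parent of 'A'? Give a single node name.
Scan adjacency: A appears as child of G

Answer: G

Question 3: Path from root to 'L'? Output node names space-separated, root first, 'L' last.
Answer: F G L

Derivation:
Walk down from root: F -> G -> L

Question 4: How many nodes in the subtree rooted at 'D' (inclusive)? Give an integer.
Subtree rooted at D contains: D, J, K
Count = 3

Answer: 3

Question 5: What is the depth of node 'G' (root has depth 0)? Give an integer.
Path from root to G: F -> G
Depth = number of edges = 1

Answer: 1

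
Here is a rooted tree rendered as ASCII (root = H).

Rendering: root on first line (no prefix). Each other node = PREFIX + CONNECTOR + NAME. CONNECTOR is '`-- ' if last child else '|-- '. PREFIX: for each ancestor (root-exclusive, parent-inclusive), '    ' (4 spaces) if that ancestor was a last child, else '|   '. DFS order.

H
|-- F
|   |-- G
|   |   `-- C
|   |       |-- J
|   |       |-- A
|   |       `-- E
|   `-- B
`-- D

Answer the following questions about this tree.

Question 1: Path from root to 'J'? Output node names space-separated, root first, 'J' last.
Walk down from root: H -> F -> G -> C -> J

Answer: H F G C J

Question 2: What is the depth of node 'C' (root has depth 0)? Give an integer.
Path from root to C: H -> F -> G -> C
Depth = number of edges = 3

Answer: 3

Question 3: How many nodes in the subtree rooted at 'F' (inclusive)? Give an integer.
Answer: 7

Derivation:
Subtree rooted at F contains: A, B, C, E, F, G, J
Count = 7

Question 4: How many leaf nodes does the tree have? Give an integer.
Leaves (nodes with no children): A, B, D, E, J

Answer: 5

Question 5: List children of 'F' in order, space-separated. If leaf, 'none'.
Answer: G B

Derivation:
Node F's children (from adjacency): G, B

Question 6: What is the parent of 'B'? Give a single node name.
Answer: F

Derivation:
Scan adjacency: B appears as child of F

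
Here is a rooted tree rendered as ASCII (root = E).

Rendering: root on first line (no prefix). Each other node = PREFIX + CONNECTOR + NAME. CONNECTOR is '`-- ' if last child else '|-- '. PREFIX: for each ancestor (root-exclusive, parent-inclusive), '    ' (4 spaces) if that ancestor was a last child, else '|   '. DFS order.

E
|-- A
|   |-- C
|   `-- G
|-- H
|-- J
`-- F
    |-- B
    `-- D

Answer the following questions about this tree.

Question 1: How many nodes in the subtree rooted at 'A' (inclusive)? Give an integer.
Subtree rooted at A contains: A, C, G
Count = 3

Answer: 3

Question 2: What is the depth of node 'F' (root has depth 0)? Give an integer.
Answer: 1

Derivation:
Path from root to F: E -> F
Depth = number of edges = 1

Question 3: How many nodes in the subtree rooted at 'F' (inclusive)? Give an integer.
Subtree rooted at F contains: B, D, F
Count = 3

Answer: 3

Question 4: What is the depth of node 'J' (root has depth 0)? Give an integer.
Answer: 1

Derivation:
Path from root to J: E -> J
Depth = number of edges = 1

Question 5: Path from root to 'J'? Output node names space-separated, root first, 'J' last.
Answer: E J

Derivation:
Walk down from root: E -> J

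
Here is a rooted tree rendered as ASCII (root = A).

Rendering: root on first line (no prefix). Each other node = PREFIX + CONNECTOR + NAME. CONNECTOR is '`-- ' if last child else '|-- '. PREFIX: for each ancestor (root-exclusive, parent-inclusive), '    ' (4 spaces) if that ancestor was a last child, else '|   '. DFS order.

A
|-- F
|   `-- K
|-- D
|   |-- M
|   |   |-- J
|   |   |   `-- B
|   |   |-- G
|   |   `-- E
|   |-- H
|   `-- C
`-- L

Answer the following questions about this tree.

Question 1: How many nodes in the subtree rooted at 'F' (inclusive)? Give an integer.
Subtree rooted at F contains: F, K
Count = 2

Answer: 2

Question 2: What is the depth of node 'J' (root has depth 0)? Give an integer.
Answer: 3

Derivation:
Path from root to J: A -> D -> M -> J
Depth = number of edges = 3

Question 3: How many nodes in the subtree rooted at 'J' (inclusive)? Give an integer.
Answer: 2

Derivation:
Subtree rooted at J contains: B, J
Count = 2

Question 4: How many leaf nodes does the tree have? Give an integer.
Leaves (nodes with no children): B, C, E, G, H, K, L

Answer: 7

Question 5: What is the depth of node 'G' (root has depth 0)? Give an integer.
Path from root to G: A -> D -> M -> G
Depth = number of edges = 3

Answer: 3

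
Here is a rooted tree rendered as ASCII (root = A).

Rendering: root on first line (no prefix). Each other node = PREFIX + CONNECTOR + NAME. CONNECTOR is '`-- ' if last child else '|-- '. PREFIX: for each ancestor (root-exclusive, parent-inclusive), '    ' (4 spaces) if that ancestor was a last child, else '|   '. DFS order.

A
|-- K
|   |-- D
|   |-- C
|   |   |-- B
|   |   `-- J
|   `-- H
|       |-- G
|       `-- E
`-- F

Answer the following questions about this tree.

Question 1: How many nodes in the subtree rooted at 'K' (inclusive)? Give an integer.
Answer: 8

Derivation:
Subtree rooted at K contains: B, C, D, E, G, H, J, K
Count = 8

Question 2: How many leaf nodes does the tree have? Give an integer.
Leaves (nodes with no children): B, D, E, F, G, J

Answer: 6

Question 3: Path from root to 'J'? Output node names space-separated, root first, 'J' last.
Answer: A K C J

Derivation:
Walk down from root: A -> K -> C -> J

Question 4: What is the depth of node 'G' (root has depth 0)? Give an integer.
Answer: 3

Derivation:
Path from root to G: A -> K -> H -> G
Depth = number of edges = 3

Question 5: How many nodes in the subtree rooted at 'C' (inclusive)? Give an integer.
Answer: 3

Derivation:
Subtree rooted at C contains: B, C, J
Count = 3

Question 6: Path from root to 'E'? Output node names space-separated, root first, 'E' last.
Walk down from root: A -> K -> H -> E

Answer: A K H E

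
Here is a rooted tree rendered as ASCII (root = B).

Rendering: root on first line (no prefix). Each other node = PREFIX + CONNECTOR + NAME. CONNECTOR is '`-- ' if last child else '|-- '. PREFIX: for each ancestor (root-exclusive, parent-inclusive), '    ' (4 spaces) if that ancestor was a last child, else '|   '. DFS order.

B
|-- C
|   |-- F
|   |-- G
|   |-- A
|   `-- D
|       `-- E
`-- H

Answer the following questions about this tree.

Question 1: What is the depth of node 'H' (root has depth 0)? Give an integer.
Answer: 1

Derivation:
Path from root to H: B -> H
Depth = number of edges = 1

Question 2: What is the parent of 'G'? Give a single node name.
Scan adjacency: G appears as child of C

Answer: C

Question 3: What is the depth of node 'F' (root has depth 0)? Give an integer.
Path from root to F: B -> C -> F
Depth = number of edges = 2

Answer: 2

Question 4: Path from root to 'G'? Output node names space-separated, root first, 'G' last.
Walk down from root: B -> C -> G

Answer: B C G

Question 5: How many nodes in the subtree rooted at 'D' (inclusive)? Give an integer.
Subtree rooted at D contains: D, E
Count = 2

Answer: 2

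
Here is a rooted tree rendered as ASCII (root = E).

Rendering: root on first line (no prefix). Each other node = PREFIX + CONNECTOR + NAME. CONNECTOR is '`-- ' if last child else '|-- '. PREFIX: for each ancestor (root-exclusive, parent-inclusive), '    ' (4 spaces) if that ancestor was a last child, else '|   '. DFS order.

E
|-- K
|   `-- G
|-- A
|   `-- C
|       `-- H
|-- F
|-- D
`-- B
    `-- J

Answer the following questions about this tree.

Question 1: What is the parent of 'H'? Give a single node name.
Answer: C

Derivation:
Scan adjacency: H appears as child of C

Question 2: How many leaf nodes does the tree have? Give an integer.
Leaves (nodes with no children): D, F, G, H, J

Answer: 5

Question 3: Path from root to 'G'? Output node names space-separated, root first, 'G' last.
Answer: E K G

Derivation:
Walk down from root: E -> K -> G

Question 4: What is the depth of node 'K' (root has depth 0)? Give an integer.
Path from root to K: E -> K
Depth = number of edges = 1

Answer: 1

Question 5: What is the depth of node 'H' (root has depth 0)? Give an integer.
Path from root to H: E -> A -> C -> H
Depth = number of edges = 3

Answer: 3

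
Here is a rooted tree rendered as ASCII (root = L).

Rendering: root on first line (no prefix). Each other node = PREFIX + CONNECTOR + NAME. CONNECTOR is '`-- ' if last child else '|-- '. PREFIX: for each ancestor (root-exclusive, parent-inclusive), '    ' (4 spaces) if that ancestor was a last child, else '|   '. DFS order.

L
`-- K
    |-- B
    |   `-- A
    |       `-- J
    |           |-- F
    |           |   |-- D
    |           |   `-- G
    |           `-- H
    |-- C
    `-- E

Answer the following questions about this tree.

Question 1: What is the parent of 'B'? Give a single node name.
Scan adjacency: B appears as child of K

Answer: K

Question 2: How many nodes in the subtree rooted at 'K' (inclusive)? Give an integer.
Answer: 10

Derivation:
Subtree rooted at K contains: A, B, C, D, E, F, G, H, J, K
Count = 10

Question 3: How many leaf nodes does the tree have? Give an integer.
Leaves (nodes with no children): C, D, E, G, H

Answer: 5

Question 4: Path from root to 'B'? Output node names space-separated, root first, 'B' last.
Answer: L K B

Derivation:
Walk down from root: L -> K -> B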